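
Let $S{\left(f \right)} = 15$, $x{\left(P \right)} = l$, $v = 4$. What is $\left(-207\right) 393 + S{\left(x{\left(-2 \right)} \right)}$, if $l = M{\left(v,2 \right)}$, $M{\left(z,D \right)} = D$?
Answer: $-81336$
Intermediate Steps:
$l = 2$
$x{\left(P \right)} = 2$
$\left(-207\right) 393 + S{\left(x{\left(-2 \right)} \right)} = \left(-207\right) 393 + 15 = -81351 + 15 = -81336$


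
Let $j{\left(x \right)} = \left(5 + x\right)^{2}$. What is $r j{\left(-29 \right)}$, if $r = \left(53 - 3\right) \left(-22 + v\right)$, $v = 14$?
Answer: $-230400$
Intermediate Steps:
$r = -400$ ($r = \left(53 - 3\right) \left(-22 + 14\right) = \left(53 - 3\right) \left(-8\right) = 50 \left(-8\right) = -400$)
$r j{\left(-29 \right)} = - 400 \left(5 - 29\right)^{2} = - 400 \left(-24\right)^{2} = \left(-400\right) 576 = -230400$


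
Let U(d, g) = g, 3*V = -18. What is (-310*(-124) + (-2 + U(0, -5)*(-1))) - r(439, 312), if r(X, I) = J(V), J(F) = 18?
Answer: 38425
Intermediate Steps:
V = -6 (V = (⅓)*(-18) = -6)
r(X, I) = 18
(-310*(-124) + (-2 + U(0, -5)*(-1))) - r(439, 312) = (-310*(-124) + (-2 - 5*(-1))) - 1*18 = (38440 + (-2 + 5)) - 18 = (38440 + 3) - 18 = 38443 - 18 = 38425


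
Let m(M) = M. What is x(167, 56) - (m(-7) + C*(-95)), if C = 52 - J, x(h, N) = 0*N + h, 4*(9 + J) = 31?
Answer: 20931/4 ≈ 5232.8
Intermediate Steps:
J = -5/4 (J = -9 + (1/4)*31 = -9 + 31/4 = -5/4 ≈ -1.2500)
x(h, N) = h (x(h, N) = 0 + h = h)
C = 213/4 (C = 52 - 1*(-5/4) = 52 + 5/4 = 213/4 ≈ 53.250)
x(167, 56) - (m(-7) + C*(-95)) = 167 - (-7 + (213/4)*(-95)) = 167 - (-7 - 20235/4) = 167 - 1*(-20263/4) = 167 + 20263/4 = 20931/4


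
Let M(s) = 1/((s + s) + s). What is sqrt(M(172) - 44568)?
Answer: I*sqrt(2966624223)/258 ≈ 211.11*I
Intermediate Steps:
M(s) = 1/(3*s) (M(s) = 1/(2*s + s) = 1/(3*s))
sqrt(M(172) - 44568) = sqrt((1/3)/172 - 44568) = sqrt((1/3)*(1/172) - 44568) = sqrt(1/516 - 44568) = sqrt(-22997087/516) = I*sqrt(2966624223)/258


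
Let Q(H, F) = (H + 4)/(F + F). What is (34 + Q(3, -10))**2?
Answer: 452929/400 ≈ 1132.3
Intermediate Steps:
Q(H, F) = (4 + H)/(2*F) (Q(H, F) = (4 + H)/((2*F)) = (4 + H)*(1/(2*F)) = (4 + H)/(2*F))
(34 + Q(3, -10))**2 = (34 + (1/2)*(4 + 3)/(-10))**2 = (34 + (1/2)*(-1/10)*7)**2 = (34 - 7/20)**2 = (673/20)**2 = 452929/400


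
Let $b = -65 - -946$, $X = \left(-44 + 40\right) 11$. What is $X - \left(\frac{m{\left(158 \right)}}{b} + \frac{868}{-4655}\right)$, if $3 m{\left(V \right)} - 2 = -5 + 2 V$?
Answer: $- \frac{77214593}{1757595} \approx -43.932$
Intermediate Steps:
$m{\left(V \right)} = -1 + \frac{2 V}{3}$ ($m{\left(V \right)} = \frac{2}{3} + \frac{-5 + 2 V}{3} = \frac{2}{3} + \left(- \frac{5}{3} + \frac{2 V}{3}\right) = -1 + \frac{2 V}{3}$)
$X = -44$ ($X = \left(-4\right) 11 = -44$)
$b = 881$ ($b = -65 + 946 = 881$)
$X - \left(\frac{m{\left(158 \right)}}{b} + \frac{868}{-4655}\right) = -44 - \left(\frac{-1 + \frac{2}{3} \cdot 158}{881} + \frac{868}{-4655}\right) = -44 - \left(\left(-1 + \frac{316}{3}\right) \frac{1}{881} + 868 \left(- \frac{1}{4655}\right)\right) = -44 - \left(\frac{313}{3} \cdot \frac{1}{881} - \frac{124}{665}\right) = -44 - \left(\frac{313}{2643} - \frac{124}{665}\right) = -44 - - \frac{119587}{1757595} = -44 + \frac{119587}{1757595} = - \frac{77214593}{1757595}$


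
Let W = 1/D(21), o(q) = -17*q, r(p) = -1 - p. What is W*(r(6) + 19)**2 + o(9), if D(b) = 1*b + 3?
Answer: -147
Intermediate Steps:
D(b) = 3 + b (D(b) = b + 3 = 3 + b)
W = 1/24 (W = 1/(3 + 21) = 1/24 ≈ 0.041667)
W*(r(6) + 19)**2 + o(9) = ((-1 - 1*6) + 19)**2/24 - 17*9 = ((-1 - 6) + 19)**2/24 - 153 = (-7 + 19)**2/24 - 153 = (1/24)*12**2 - 153 = (1/24)*144 - 153 = 6 - 153 = -147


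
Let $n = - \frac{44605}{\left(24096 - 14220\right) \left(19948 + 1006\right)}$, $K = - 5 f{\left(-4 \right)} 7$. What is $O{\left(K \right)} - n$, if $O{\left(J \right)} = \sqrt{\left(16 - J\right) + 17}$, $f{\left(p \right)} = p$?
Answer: $\frac{44605}{206941704} + i \sqrt{107} \approx 0.00021554 + 10.344 i$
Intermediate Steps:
$K = 140$ ($K = \left(-5\right) \left(-4\right) 7 = 20 \cdot 7 = 140$)
$O{\left(J \right)} = \sqrt{33 - J}$
$n = - \frac{44605}{206941704}$ ($n = - \frac{44605}{9876 \cdot 20954} = - \frac{44605}{206941704} \approx -0.00021554$)
$O{\left(K \right)} - n = \sqrt{33 - 140} - - \frac{44605}{206941704} = \sqrt{33 - 140} + \frac{44605}{206941704} = \sqrt{-107} + \frac{44605}{206941704} = i \sqrt{107} + \frac{44605}{206941704} = \frac{44605}{206941704} + i \sqrt{107}$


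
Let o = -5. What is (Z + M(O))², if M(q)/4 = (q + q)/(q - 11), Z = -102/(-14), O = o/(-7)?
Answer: 179776/3969 ≈ 45.295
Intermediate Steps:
O = 5/7 (O = -5/(-7) = -5*(-⅐) = 5/7 ≈ 0.71429)
Z = 51/7 (Z = -102*(-1/14) = 51/7 ≈ 7.2857)
M(q) = 8*q/(-11 + q) (M(q) = 4*((q + q)/(q - 11)) = 4*((2*q)/(-11 + q)) = 4*(2*q/(-11 + q)) = 8*q/(-11 + q))
(Z + M(O))² = (51/7 + 8*(5/7)/(-11 + 5/7))² = (51/7 + 8*(5/7)/(-72/7))² = (51/7 + 8*(5/7)*(-7/72))² = (51/7 - 5/9)² = (424/63)² = 179776/3969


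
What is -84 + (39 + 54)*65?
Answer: 5961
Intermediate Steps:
-84 + (39 + 54)*65 = -84 + 93*65 = -84 + 6045 = 5961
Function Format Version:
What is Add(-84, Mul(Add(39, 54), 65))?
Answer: 5961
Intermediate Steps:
Add(-84, Mul(Add(39, 54), 65)) = Add(-84, Mul(93, 65)) = Add(-84, 6045) = 5961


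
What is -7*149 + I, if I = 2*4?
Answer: -1035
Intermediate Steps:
I = 8
-7*149 + I = -7*149 + 8 = -1043 + 8 = -1035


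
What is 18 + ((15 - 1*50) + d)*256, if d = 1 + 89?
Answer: 14098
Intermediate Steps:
d = 90
18 + ((15 - 1*50) + d)*256 = 18 + ((15 - 1*50) + 90)*256 = 18 + ((15 - 50) + 90)*256 = 18 + (-35 + 90)*256 = 18 + 55*256 = 18 + 14080 = 14098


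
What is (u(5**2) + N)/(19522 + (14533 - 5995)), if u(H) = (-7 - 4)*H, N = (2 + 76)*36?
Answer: 2533/28060 ≈ 0.090271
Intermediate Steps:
N = 2808 (N = 78*36 = 2808)
u(H) = -11*H
(u(5**2) + N)/(19522 + (14533 - 5995)) = (-11*5**2 + 2808)/(19522 + (14533 - 5995)) = (-11*25 + 2808)/(19522 + 8538) = (-275 + 2808)/28060 = 2533*(1/28060) = 2533/28060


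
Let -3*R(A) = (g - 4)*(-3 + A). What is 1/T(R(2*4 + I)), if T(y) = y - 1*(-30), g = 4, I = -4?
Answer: 1/30 ≈ 0.033333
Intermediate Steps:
R(A) = 0 (R(A) = -(4 - 4)*(-3 + A)/3 = -0*(-3 + A) = -⅓*0 = 0)
T(y) = 30 + y (T(y) = y + 30 = 30 + y)
1/T(R(2*4 + I)) = 1/(30 + 0) = 1/30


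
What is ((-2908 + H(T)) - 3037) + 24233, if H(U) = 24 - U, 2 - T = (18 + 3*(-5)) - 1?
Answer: 18312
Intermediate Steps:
T = 0 (T = 2 - ((18 + 3*(-5)) - 1) = 2 - ((18 - 15) - 1) = 2 - (3 - 1) = 2 - 1*2 = 2 - 2 = 0)
((-2908 + H(T)) - 3037) + 24233 = ((-2908 + (24 - 1*0)) - 3037) + 24233 = ((-2908 + (24 + 0)) - 3037) + 24233 = ((-2908 + 24) - 3037) + 24233 = (-2884 - 3037) + 24233 = -5921 + 24233 = 18312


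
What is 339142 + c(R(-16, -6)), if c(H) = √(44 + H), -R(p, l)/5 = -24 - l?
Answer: 339142 + √134 ≈ 3.3915e+5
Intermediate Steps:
R(p, l) = 120 + 5*l (R(p, l) = -5*(-24 - l) = 120 + 5*l)
339142 + c(R(-16, -6)) = 339142 + √(44 + (120 + 5*(-6))) = 339142 + √(44 + (120 - 30)) = 339142 + √(44 + 90) = 339142 + √134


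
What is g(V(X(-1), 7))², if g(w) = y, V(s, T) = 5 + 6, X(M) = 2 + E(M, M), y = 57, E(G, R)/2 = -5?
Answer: 3249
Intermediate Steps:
E(G, R) = -10 (E(G, R) = 2*(-5) = -10)
X(M) = -8 (X(M) = 2 - 10 = -8)
V(s, T) = 11
g(w) = 57
g(V(X(-1), 7))² = 57² = 3249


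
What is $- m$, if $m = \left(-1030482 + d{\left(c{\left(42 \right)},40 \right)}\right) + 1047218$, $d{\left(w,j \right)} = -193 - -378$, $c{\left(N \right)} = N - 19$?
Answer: $-16921$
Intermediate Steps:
$c{\left(N \right)} = -19 + N$
$d{\left(w,j \right)} = 185$ ($d{\left(w,j \right)} = -193 + 378 = 185$)
$m = 16921$ ($m = \left(-1030482 + 185\right) + 1047218 = -1030297 + 1047218 = 16921$)
$- m = \left(-1\right) 16921 = -16921$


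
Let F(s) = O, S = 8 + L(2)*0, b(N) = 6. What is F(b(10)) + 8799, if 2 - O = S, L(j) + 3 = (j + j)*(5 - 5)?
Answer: 8793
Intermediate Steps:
L(j) = -3 (L(j) = -3 + (j + j)*(5 - 5) = -3 + (2*j)*0 = -3 + 0 = -3)
S = 8 (S = 8 - 3*0 = 8 + 0 = 8)
O = -6 (O = 2 - 1*8 = 2 - 8 = -6)
F(s) = -6
F(b(10)) + 8799 = -6 + 8799 = 8793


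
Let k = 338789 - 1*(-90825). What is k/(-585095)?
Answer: -429614/585095 ≈ -0.73426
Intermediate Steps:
k = 429614 (k = 338789 + 90825 = 429614)
k/(-585095) = 429614/(-585095) = 429614*(-1/585095) = -429614/585095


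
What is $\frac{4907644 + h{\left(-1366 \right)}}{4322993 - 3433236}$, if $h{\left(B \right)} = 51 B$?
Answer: $\frac{4837978}{889757} \approx 5.4374$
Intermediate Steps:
$\frac{4907644 + h{\left(-1366 \right)}}{4322993 - 3433236} = \frac{4907644 + 51 \left(-1366\right)}{4322993 - 3433236} = \frac{4907644 - 69666}{889757} = 4837978 \cdot \frac{1}{889757} = \frac{4837978}{889757}$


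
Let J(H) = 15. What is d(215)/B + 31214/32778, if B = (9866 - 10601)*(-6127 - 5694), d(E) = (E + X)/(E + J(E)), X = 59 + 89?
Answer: 10396033036519/10916931693150 ≈ 0.95228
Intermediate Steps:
X = 148
d(E) = (148 + E)/(15 + E) (d(E) = (E + 148)/(E + 15) = (148 + E)/(15 + E))
B = 8688435 (B = -735*(-11821) = 8688435)
d(215)/B + 31214/32778 = ((148 + 215)/(15 + 215))/8688435 + 31214/32778 = (363/230)*(1/8688435) + 31214*(1/32778) = ((1/230)*363)*(1/8688435) + 15607/16389 = (363/230)*(1/8688435) + 15607/16389 = 121/666113350 + 15607/16389 = 10396033036519/10916931693150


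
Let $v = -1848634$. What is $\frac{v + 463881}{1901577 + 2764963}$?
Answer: $- \frac{1384753}{4666540} \approx -0.29674$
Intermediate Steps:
$\frac{v + 463881}{1901577 + 2764963} = \frac{-1848634 + 463881}{1901577 + 2764963} = - \frac{1384753}{4666540}$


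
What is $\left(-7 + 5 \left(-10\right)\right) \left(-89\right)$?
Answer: $5073$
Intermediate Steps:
$\left(-7 + 5 \left(-10\right)\right) \left(-89\right) = \left(-7 - 50\right) \left(-89\right) = \left(-57\right) \left(-89\right) = 5073$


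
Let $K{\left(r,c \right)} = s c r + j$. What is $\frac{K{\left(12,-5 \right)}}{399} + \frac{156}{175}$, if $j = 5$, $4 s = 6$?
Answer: $\frac{6767}{9975} \approx 0.6784$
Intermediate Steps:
$s = \frac{3}{2}$ ($s = \frac{1}{4} \cdot 6 = \frac{3}{2} \approx 1.5$)
$K{\left(r,c \right)} = 5 + \frac{3 c r}{2}$ ($K{\left(r,c \right)} = \frac{3 c r}{2} + 5 = 5 + \frac{3 c r}{2}$)
$\frac{K{\left(12,-5 \right)}}{399} + \frac{156}{175} = \frac{5 + \frac{3}{2} \left(-5\right) 12}{399} + \frac{156}{175} = \left(5 - 90\right) \frac{1}{399} + 156 \cdot \frac{1}{175} = \left(-85\right) \frac{1}{399} + \frac{156}{175} = - \frac{85}{399} + \frac{156}{175} = \frac{6767}{9975}$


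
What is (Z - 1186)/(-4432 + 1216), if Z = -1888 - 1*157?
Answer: 1077/1072 ≈ 1.0047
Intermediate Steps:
Z = -2045 (Z = -1888 - 157 = -2045)
(Z - 1186)/(-4432 + 1216) = (-2045 - 1186)/(-4432 + 1216) = -3231/(-3216) = -3231*(-1/3216) = 1077/1072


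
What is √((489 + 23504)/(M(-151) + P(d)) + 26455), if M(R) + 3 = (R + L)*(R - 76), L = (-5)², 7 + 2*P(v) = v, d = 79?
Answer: √21692814156930/28635 ≈ 162.65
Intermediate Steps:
P(v) = -7/2 + v/2
L = 25
M(R) = -3 + (-76 + R)*(25 + R) (M(R) = -3 + (R + 25)*(R - 76) = -3 + (25 + R)*(-76 + R) = -3 + (-76 + R)*(25 + R))
√((489 + 23504)/(M(-151) + P(d)) + 26455) = √((489 + 23504)/((-1903 + (-151)² - 51*(-151)) + (-7/2 + (½)*79)) + 26455) = √(23993/((-1903 + 22801 + 7701) + (-7/2 + 79/2)) + 26455) = √(23993/(28599 + 36) + 26455) = √(23993/28635 + 26455) = √(757562918/28635) = √21692814156930/28635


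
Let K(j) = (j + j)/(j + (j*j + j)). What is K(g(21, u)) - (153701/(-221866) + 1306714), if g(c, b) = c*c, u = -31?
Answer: -128432457354257/98286638 ≈ -1.3067e+6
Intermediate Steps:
g(c, b) = c²
K(j) = 2*j/(j² + 2*j) (K(j) = (2*j)/(j + (j² + j)) = (2*j)/(j + (j + j²)) = (2*j)/(j² + 2*j) = 2*j/(j² + 2*j))
K(g(21, u)) - (153701/(-221866) + 1306714) = 2/(2 + 21²) - (153701/(-221866) + 1306714) = 2/(2 + 441) - (153701*(-1/221866) + 1306714) = 2/443 - (-153701/221866 + 1306714) = 2*(1/443) - 1*289915254623/221866 = 2/443 - 289915254623/221866 = -128432457354257/98286638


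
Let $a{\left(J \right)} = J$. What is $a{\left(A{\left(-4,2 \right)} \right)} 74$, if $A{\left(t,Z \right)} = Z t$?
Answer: $-592$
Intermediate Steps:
$a{\left(A{\left(-4,2 \right)} \right)} 74 = 2 \left(-4\right) 74 = \left(-8\right) 74 = -592$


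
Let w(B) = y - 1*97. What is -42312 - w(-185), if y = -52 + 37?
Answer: -42200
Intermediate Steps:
y = -15
w(B) = -112 (w(B) = -15 - 1*97 = -15 - 97 = -112)
-42312 - w(-185) = -42312 - 1*(-112) = -42312 + 112 = -42200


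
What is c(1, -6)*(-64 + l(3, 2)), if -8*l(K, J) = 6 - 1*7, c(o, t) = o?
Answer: -511/8 ≈ -63.875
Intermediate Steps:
l(K, J) = ⅛ (l(K, J) = -(6 - 1*7)/8 = -(6 - 7)/8 = -⅛*(-1) = ⅛)
c(1, -6)*(-64 + l(3, 2)) = 1*(-64 + ⅛) = 1*(-511/8) = -511/8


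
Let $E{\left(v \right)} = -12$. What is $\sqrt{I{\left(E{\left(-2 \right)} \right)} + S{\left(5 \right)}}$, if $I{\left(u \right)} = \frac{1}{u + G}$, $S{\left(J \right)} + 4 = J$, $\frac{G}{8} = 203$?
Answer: $\frac{\sqrt{650039}}{806} \approx 1.0003$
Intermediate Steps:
$G = 1624$ ($G = 8 \cdot 203 = 1624$)
$S{\left(J \right)} = -4 + J$
$I{\left(u \right)} = \frac{1}{1624 + u}$ ($I{\left(u \right)} = \frac{1}{u + 1624} = \frac{1}{1624 + u}$)
$\sqrt{I{\left(E{\left(-2 \right)} \right)} + S{\left(5 \right)}} = \sqrt{\frac{1}{1624 - 12} + \left(-4 + 5\right)} = \sqrt{\frac{1}{1612} + 1} = \sqrt{\frac{1613}{1612}} = \frac{\sqrt{650039}}{806}$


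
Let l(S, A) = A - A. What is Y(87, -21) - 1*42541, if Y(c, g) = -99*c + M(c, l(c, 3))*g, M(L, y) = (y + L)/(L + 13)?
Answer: -5117227/100 ≈ -51172.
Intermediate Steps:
l(S, A) = 0
M(L, y) = (L + y)/(13 + L)
Y(c, g) = -99*c + c*g/(13 + c) (Y(c, g) = -99*c + ((c + 0)/(13 + c))*g = -99*c + (c/(13 + c))*g = -99*c + c*g/(13 + c))
Y(87, -21) - 1*42541 = 87*(-1287 - 21 - 99*87)/(13 + 87) - 1*42541 = 87*(-1287 - 21 - 8613)/100 - 42541 = 87*(1/100)*(-9921) - 42541 = -863127/100 - 42541 = -5117227/100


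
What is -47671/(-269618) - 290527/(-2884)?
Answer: 39234395925/388789156 ≈ 100.91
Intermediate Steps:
-47671/(-269618) - 290527/(-2884) = -47671*(-1/269618) - 290527*(-1/2884) = 47671/269618 + 290527/2884 = 39234395925/388789156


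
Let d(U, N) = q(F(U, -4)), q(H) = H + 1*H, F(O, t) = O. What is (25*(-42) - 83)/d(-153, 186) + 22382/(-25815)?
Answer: 7466501/2633130 ≈ 2.8356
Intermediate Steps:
q(H) = 2*H (q(H) = H + H = 2*H)
d(U, N) = 2*U
(25*(-42) - 83)/d(-153, 186) + 22382/(-25815) = (25*(-42) - 83)/((2*(-153))) + 22382/(-25815) = (-1050 - 83)/(-306) + 22382*(-1/25815) = -1133*(-1/306) - 22382/25815 = 1133/306 - 22382/25815 = 7466501/2633130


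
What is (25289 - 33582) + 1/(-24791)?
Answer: -205591764/24791 ≈ -8293.0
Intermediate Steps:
(25289 - 33582) + 1/(-24791) = -8293 - 1/24791 = -205591764/24791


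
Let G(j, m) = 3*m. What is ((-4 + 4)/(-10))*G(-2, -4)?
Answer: 0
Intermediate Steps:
((-4 + 4)/(-10))*G(-2, -4) = ((-4 + 4)/(-10))*(3*(-4)) = (0*(-1/10))*(-12) = 0*(-12) = 0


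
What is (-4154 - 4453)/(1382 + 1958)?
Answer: -8607/3340 ≈ -2.5769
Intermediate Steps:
(-4154 - 4453)/(1382 + 1958) = -8607/3340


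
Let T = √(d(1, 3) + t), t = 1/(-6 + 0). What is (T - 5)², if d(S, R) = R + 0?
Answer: (30 - √102)²/36 ≈ 11.001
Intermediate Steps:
d(S, R) = R
t = -⅙ (t = 1/(-6) = -⅙ ≈ -0.16667)
T = √102/6 (T = √(3 - ⅙) = √(17/6) = √102/6 ≈ 1.6833)
(T - 5)² = (√102/6 - 5)² = (-5 + √102/6)²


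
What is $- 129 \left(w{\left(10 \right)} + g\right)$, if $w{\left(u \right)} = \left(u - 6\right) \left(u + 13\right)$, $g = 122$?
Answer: $-27606$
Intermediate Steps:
$w{\left(u \right)} = \left(-6 + u\right) \left(13 + u\right)$
$- 129 \left(w{\left(10 \right)} + g\right) = - 129 \left(\left(-78 + 10^{2} + 7 \cdot 10\right) + 122\right) = - 129 \left(\left(-78 + 100 + 70\right) + 122\right) = - 129 \left(92 + 122\right) = \left(-129\right) 214 = -27606$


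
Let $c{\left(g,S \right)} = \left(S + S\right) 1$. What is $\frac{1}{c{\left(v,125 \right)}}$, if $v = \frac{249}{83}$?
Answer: $\frac{1}{250} \approx 0.004$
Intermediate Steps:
$v = 3$ ($v = 249 \cdot \frac{1}{83} = 3$)
$c{\left(g,S \right)} = 2 S$ ($c{\left(g,S \right)} = 2 S 1 = 2 S$)
$\frac{1}{c{\left(v,125 \right)}} = \frac{1}{2 \cdot 125} = \frac{1}{250}$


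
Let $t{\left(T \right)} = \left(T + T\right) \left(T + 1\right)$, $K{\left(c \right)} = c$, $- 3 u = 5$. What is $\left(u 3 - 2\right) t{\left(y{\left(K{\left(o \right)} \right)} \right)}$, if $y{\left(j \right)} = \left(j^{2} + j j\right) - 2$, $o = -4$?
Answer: $-13020$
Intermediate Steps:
$u = - \frac{5}{3}$ ($u = \left(- \frac{1}{3}\right) 5 = - \frac{5}{3} \approx -1.6667$)
$y{\left(j \right)} = -2 + 2 j^{2}$ ($y{\left(j \right)} = \left(j^{2} + j^{2}\right) - 2 = 2 j^{2} - 2 = -2 + 2 j^{2}$)
$t{\left(T \right)} = 2 T \left(1 + T\right)$
$\left(u 3 - 2\right) t{\left(y{\left(K{\left(o \right)} \right)} \right)} = \left(\left(- \frac{5}{3}\right) 3 - 2\right) 2 \left(-2 + 2 \left(-4\right)^{2}\right) \left(1 - \left(2 - 2 \left(-4\right)^{2}\right)\right) = \left(-5 - 2\right) 2 \left(-2 + 2 \cdot 16\right) \left(1 + \left(-2 + 2 \cdot 16\right)\right) = - 7 \cdot 2 \left(-2 + 32\right) \left(1 + \left(-2 + 32\right)\right) = - 7 \cdot 2 \cdot 30 \left(1 + 30\right) = - 7 \cdot 2 \cdot 30 \cdot 31 = \left(-7\right) 1860 = -13020$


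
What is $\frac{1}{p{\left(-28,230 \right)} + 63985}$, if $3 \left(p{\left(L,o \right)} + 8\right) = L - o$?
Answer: $\frac{1}{63891} \approx 1.5652 \cdot 10^{-5}$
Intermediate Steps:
$p{\left(L,o \right)} = -8 - \frac{o}{3} + \frac{L}{3}$ ($p{\left(L,o \right)} = -8 + \frac{L - o}{3} = -8 + \left(- \frac{o}{3} + \frac{L}{3}\right) = -8 - \frac{o}{3} + \frac{L}{3}$)
$\frac{1}{p{\left(-28,230 \right)} + 63985} = \frac{1}{\left(-8 - \frac{230}{3} + \frac{1}{3} \left(-28\right)\right) + 63985} = \frac{1}{\left(-8 - \frac{230}{3} - \frac{28}{3}\right) + 63985} = \frac{1}{-94 + 63985} = \frac{1}{63891}$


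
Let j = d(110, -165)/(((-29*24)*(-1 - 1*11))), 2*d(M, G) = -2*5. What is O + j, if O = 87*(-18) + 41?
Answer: -12736805/8352 ≈ -1525.0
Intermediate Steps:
d(M, G) = -5 (d(M, G) = (-2*5)/2 = (½)*(-10) = -5)
O = -1525 (O = -1566 + 41 = -1525)
j = -5/8352 (j = -5*(-1/(696*(-1 - 1*11))) = -5*(-1/(696*(-1 - 11))) = -5/((-696*(-12))) = -5/8352 ≈ -0.00059866)
O + j = -1525 - 5/8352 = -12736805/8352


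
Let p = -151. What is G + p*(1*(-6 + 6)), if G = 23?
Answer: 23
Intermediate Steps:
G + p*(1*(-6 + 6)) = 23 - 151*(-6 + 6) = 23 - 151*0 = 23 + 0 = 23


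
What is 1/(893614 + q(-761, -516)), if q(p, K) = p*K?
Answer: 1/1286290 ≈ 7.7743e-7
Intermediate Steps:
q(p, K) = K*p
1/(893614 + q(-761, -516)) = 1/(893614 - 516*(-761)) = 1/(893614 + 392676) = 1/1286290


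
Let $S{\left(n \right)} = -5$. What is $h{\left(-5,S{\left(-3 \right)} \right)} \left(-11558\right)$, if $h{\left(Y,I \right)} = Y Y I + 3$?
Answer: $1410076$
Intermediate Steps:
$h{\left(Y,I \right)} = 3 + I Y^{2}$ ($h{\left(Y,I \right)} = Y^{2} I + 3 = I Y^{2} + 3 = 3 + I Y^{2}$)
$h{\left(-5,S{\left(-3 \right)} \right)} \left(-11558\right) = \left(3 - 5 \left(-5\right)^{2}\right) \left(-11558\right) = \left(3 - 125\right) \left(-11558\right) = \left(-122\right) \left(-11558\right) = 1410076$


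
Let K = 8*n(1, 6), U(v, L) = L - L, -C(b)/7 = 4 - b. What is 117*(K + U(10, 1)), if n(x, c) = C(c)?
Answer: 13104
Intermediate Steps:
C(b) = -28 + 7*b (C(b) = -7*(4 - b) = -28 + 7*b)
U(v, L) = 0
n(x, c) = -28 + 7*c
K = 112 (K = 8*(-28 + 7*6) = 8*(-28 + 42) = 8*14 = 112)
117*(K + U(10, 1)) = 117*(112 + 0) = 117*112 = 13104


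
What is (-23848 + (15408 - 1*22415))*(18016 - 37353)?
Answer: 596643135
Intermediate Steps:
(-23848 + (15408 - 1*22415))*(18016 - 37353) = (-23848 + (15408 - 22415))*(-19337) = (-23848 - 7007)*(-19337) = -30855*(-19337) = 596643135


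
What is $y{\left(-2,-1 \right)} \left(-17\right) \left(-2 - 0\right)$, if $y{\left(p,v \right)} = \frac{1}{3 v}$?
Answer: $- \frac{34}{3} \approx -11.333$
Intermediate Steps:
$y{\left(p,v \right)} = \frac{1}{3 v}$
$y{\left(-2,-1 \right)} \left(-17\right) \left(-2 - 0\right) = \frac{1}{3 \left(-1\right)} \left(-17\right) \left(-2 - 0\right) = \frac{1}{3} \left(-1\right) \left(-17\right) \left(-2 + 0\right) = \left(- \frac{1}{3}\right) \left(-17\right) \left(-2\right) = \frac{17}{3} \left(-2\right) = - \frac{34}{3}$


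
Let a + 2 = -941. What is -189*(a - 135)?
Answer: 203742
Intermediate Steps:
a = -943 (a = -2 - 941 = -943)
-189*(a - 135) = -189*(-943 - 135) = -189*(-1078) = 203742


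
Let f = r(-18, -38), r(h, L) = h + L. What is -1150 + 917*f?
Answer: -52502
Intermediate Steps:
r(h, L) = L + h
f = -56 (f = -38 - 18 = -56)
-1150 + 917*f = -1150 + 917*(-56) = -1150 - 51352 = -52502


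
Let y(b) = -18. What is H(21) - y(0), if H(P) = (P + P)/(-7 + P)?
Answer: 21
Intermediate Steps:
H(P) = 2*P/(-7 + P) (H(P) = (2*P)/(-7 + P) = 2*P/(-7 + P))
H(21) - y(0) = 2*21/(-7 + 21) - 1*(-18) = 2*21/14 + 18 = 2*21*(1/14) + 18 = 3 + 18 = 21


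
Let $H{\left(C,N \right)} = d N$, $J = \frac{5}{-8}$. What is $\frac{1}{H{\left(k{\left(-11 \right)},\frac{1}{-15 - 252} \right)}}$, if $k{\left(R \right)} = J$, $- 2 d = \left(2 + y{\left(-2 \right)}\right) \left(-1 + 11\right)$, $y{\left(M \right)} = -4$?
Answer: $- \frac{267}{10} \approx -26.7$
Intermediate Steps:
$d = 10$ ($d = - \frac{\left(2 - 4\right) \left(-1 + 11\right)}{2} = - \frac{\left(-2\right) 10}{2} = \left(- \frac{1}{2}\right) \left(-20\right) = 10$)
$J = - \frac{5}{8}$ ($J = 5 \left(- \frac{1}{8}\right) = - \frac{5}{8} \approx -0.625$)
$k{\left(R \right)} = - \frac{5}{8}$
$H{\left(C,N \right)} = 10 N$
$\frac{1}{H{\left(k{\left(-11 \right)},\frac{1}{-15 - 252} \right)}} = \frac{1}{10 \frac{1}{-15 - 252}} = \frac{1}{10 \frac{1}{-267}} = \frac{1}{10 \left(- \frac{1}{267}\right)} = \frac{1}{- \frac{10}{267}} = - \frac{267}{10}$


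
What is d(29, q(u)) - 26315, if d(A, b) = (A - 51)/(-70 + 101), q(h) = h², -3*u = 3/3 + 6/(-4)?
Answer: -815787/31 ≈ -26316.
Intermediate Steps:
u = ⅙ (u = -(3/3 + 6/(-4))/3 = -(3*(⅓) + 6*(-¼))/3 = -(1 - 3/2)/3 = -⅓*(-½) = ⅙ ≈ 0.16667)
d(A, b) = -51/31 + A/31 (d(A, b) = (-51 + A)/31 = (-51 + A)*(1/31) = -51/31 + A/31)
d(29, q(u)) - 26315 = (-51/31 + (1/31)*29) - 26315 = (-51/31 + 29/31) - 26315 = -22/31 - 26315 = -815787/31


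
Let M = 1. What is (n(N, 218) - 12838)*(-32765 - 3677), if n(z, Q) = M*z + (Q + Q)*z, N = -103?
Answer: 2108133258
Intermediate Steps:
n(z, Q) = z + 2*Q*z (n(z, Q) = 1*z + (Q + Q)*z = z + (2*Q)*z = z + 2*Q*z)
(n(N, 218) - 12838)*(-32765 - 3677) = (-103*(1 + 2*218) - 12838)*(-32765 - 3677) = (-103*(1 + 436) - 12838)*(-36442) = (-103*437 - 12838)*(-36442) = (-45011 - 12838)*(-36442) = -57849*(-36442) = 2108133258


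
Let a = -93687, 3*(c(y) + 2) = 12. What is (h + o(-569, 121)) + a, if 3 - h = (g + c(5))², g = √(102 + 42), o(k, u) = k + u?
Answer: -94328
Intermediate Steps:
c(y) = 2 (c(y) = -2 + (⅓)*12 = -2 + 4 = 2)
g = 12 (g = √144 = 12)
h = -193 (h = 3 - (12 + 2)² = 3 - 1*14² = 3 - 1*196 = 3 - 196 = -193)
(h + o(-569, 121)) + a = (-193 + (-569 + 121)) - 93687 = (-193 - 448) - 93687 = -641 - 93687 = -94328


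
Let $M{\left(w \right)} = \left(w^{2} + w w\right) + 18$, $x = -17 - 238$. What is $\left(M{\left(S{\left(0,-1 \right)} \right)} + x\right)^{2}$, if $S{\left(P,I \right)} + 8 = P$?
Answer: $11881$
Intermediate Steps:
$S{\left(P,I \right)} = -8 + P$
$x = -255$
$M{\left(w \right)} = 18 + 2 w^{2}$ ($M{\left(w \right)} = \left(w^{2} + w^{2}\right) + 18 = 2 w^{2} + 18 = 18 + 2 w^{2}$)
$\left(M{\left(S{\left(0,-1 \right)} \right)} + x\right)^{2} = \left(\left(18 + 2 \left(-8 + 0\right)^{2}\right) - 255\right)^{2} = \left(\left(18 + 2 \left(-8\right)^{2}\right) - 255\right)^{2} = \left(\left(18 + 2 \cdot 64\right) - 255\right)^{2} = \left(\left(18 + 128\right) - 255\right)^{2} = \left(146 - 255\right)^{2} = \left(-109\right)^{2} = 11881$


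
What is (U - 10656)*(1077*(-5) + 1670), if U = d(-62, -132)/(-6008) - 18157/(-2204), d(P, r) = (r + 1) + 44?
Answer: 130947761037355/3310408 ≈ 3.9556e+7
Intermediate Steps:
d(P, r) = 45 + r (d(P, r) = (1 + r) + 44 = 45 + r)
U = 27319751/3310408 (U = (45 - 132)/(-6008) - 18157/(-2204) = -87*(-1/6008) - 18157*(-1/2204) = 87/6008 + 18157/2204 = 27319751/3310408 ≈ 8.2527)
(U - 10656)*(1077*(-5) + 1670) = (27319751/3310408 - 10656)*(1077*(-5) + 1670) = -35248387897*(-5385 + 1670)/3310408 = -35248387897/3310408*(-3715) = 130947761037355/3310408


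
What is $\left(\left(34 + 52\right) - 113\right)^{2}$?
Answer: $729$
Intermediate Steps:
$\left(\left(34 + 52\right) - 113\right)^{2} = \left(86 - 113\right)^{2} = \left(-27\right)^{2} = 729$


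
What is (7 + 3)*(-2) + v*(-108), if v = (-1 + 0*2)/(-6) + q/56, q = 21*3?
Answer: -319/2 ≈ -159.50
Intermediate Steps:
q = 63
v = 31/24 (v = (-1 + 0*2)/(-6) + 63/56 = (-1 + 0)*(-1/6) + 63*(1/56) = -1*(-1/6) + 9/8 = 1/6 + 9/8 = 31/24 ≈ 1.2917)
(7 + 3)*(-2) + v*(-108) = (7 + 3)*(-2) + (31/24)*(-108) = 10*(-2) - 279/2 = -20 - 279/2 = -319/2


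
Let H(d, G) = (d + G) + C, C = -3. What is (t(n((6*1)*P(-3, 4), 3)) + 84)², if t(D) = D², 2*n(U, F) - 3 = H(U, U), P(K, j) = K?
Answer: 166464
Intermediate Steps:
H(d, G) = -3 + G + d (H(d, G) = (d + G) - 3 = (G + d) - 3 = -3 + G + d)
n(U, F) = U (n(U, F) = 3/2 + (-3 + U + U)/2 = 3/2 + (-3 + 2*U)/2 = 3/2 + (-3/2 + U) = U)
(t(n((6*1)*P(-3, 4), 3)) + 84)² = (((6*1)*(-3))² + 84)² = ((6*(-3))² + 84)² = ((-18)² + 84)² = (324 + 84)² = 408² = 166464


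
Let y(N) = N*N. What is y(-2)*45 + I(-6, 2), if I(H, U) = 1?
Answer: 181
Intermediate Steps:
y(N) = N²
y(-2)*45 + I(-6, 2) = (-2)²*45 + 1 = 4*45 + 1 = 180 + 1 = 181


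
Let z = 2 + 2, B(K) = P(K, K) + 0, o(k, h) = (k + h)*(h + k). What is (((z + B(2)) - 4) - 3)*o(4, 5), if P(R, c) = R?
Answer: -81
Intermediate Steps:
o(k, h) = (h + k)² (o(k, h) = (h + k)*(h + k) = (h + k)²)
B(K) = K (B(K) = K + 0 = K)
z = 4
(((z + B(2)) - 4) - 3)*o(4, 5) = (((4 + 2) - 4) - 3)*(5 + 4)² = ((6 - 4) - 3)*9² = (2 - 3)*81 = -1*81 = -81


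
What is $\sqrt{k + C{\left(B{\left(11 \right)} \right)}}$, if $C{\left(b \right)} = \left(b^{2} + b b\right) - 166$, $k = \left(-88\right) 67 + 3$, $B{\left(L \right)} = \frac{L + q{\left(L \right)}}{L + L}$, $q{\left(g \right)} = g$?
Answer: $3 i \sqrt{673} \approx 77.827 i$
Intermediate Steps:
$B{\left(L \right)} = 1$ ($B{\left(L \right)} = \frac{L + L}{L + L} = \frac{2 L}{2 L} = 2 L \frac{1}{2 L} = 1$)
$k = -5893$ ($k = -5896 + 3 = -5893$)
$C{\left(b \right)} = -166 + 2 b^{2}$ ($C{\left(b \right)} = \left(b^{2} + b^{2}\right) - 166 = 2 b^{2} - 166 = -166 + 2 b^{2}$)
$\sqrt{k + C{\left(B{\left(11 \right)} \right)}} = \sqrt{-5893 - \left(166 - 2 \cdot 1^{2}\right)} = \sqrt{-5893 + \left(-166 + 2 \cdot 1\right)} = \sqrt{-5893 + \left(-166 + 2\right)} = \sqrt{-5893 - 164} = \sqrt{-6057} = 3 i \sqrt{673}$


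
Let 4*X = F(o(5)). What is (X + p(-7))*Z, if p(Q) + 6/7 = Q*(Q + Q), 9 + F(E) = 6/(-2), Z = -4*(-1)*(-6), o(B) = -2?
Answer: -15816/7 ≈ -2259.4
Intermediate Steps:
Z = -24 (Z = 4*(-6) = -24)
F(E) = -12 (F(E) = -9 + 6/(-2) = -9 - 1/2*6 = -9 - 3 = -12)
X = -3 (X = (1/4)*(-12) = -3)
p(Q) = -6/7 + 2*Q**2 (p(Q) = -6/7 + Q*(Q + Q) = -6/7 + Q*(2*Q) = -6/7 + 2*Q**2)
(X + p(-7))*Z = (-3 + (-6/7 + 2*(-7)**2))*(-24) = (-3 + (-6/7 + 2*49))*(-24) = (-3 + (-6/7 + 98))*(-24) = (-3 + 680/7)*(-24) = (659/7)*(-24) = -15816/7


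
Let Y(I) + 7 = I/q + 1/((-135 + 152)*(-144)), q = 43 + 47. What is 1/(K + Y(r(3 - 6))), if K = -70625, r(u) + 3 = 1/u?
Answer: -7344/518721683 ≈ -1.4158e-5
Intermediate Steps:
r(u) = -3 + 1/u
q = 90
Y(I) = -17137/2448 + I/90 (Y(I) = -7 + (I/90 + 1/((-135 + 152)*(-144))) = -7 + (I*(1/90) - 1/144/17) = -7 + (I/90 + (1/17)*(-1/144)) = -7 + (I/90 - 1/2448) = -7 + (-1/2448 + I/90) = -17137/2448 + I/90)
1/(K + Y(r(3 - 6))) = 1/(-70625 + (-17137/2448 + (-3 + 1/(3 - 6))/90)) = 1/(-70625 + (-17137/2448 + (-3 + 1/(-3))/90)) = 1/(-70625 + (-17137/2448 + (-3 - 1/3)/90)) = 1/(-70625 + (-17137/2448 + (1/90)*(-10/3))) = 1/(-70625 + (-17137/2448 - 1/27)) = 1/(-70625 - 51683/7344) = 1/(-518721683/7344) = -7344/518721683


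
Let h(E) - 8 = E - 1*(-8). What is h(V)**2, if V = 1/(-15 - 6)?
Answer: 112225/441 ≈ 254.48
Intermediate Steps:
V = -1/21 (V = 1/(-21) = -1/21 ≈ -0.047619)
h(E) = 16 + E (h(E) = 8 + (E - 1*(-8)) = 8 + (E + 8) = 8 + (8 + E) = 16 + E)
h(V)**2 = (16 - 1/21)**2 = (335/21)**2 = 112225/441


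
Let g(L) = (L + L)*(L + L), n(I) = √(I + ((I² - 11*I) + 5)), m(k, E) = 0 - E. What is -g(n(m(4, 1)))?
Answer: -64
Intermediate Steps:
m(k, E) = -E
n(I) = √(5 + I² - 10*I) (n(I) = √(I + (5 + I² - 11*I)) = √(5 + I² - 10*I))
g(L) = 4*L² (g(L) = (2*L)*(2*L) = 4*L²)
-g(n(m(4, 1))) = -4*(√(5 + (-1*1)² - (-10)))² = -4*(√(5 + (-1)² - 10*(-1)))² = -4*(√(5 + 1 + 10))² = -4*(√16)² = -4*4² = -4*16 = -1*64 = -64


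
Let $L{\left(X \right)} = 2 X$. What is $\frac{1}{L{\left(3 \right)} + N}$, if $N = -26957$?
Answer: $- \frac{1}{26951} \approx -3.7104 \cdot 10^{-5}$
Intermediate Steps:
$\frac{1}{L{\left(3 \right)} + N} = \frac{1}{2 \cdot 3 - 26957} = \frac{1}{6 - 26957} = \frac{1}{-26951} = - \frac{1}{26951}$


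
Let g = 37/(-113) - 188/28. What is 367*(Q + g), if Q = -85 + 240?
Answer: 42951845/791 ≈ 54301.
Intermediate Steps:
Q = 155
g = -5570/791 (g = 37*(-1/113) - 188*1/28 = -37/113 - 47/7 = -5570/791 ≈ -7.0417)
367*(Q + g) = 367*(155 - 5570/791) = 367*(117035/791) = 42951845/791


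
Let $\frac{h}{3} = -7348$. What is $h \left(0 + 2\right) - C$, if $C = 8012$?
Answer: $-52100$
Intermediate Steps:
$h = -22044$ ($h = 3 \left(-7348\right) = -22044$)
$h \left(0 + 2\right) - C = - 22044 \left(0 + 2\right) - 8012 = \left(-22044\right) 2 - 8012 = -44088 - 8012 = -52100$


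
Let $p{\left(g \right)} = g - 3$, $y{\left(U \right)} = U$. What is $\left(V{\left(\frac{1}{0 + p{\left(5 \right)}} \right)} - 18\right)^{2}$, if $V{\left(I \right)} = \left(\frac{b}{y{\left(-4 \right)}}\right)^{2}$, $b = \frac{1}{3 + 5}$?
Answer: $\frac{339701761}{1048576} \approx 323.96$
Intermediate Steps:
$p{\left(g \right)} = -3 + g$ ($p{\left(g \right)} = g - 3 = -3 + g$)
$b = \frac{1}{8} \approx 0.125$
$V{\left(I \right)} = \frac{1}{1024}$ ($V{\left(I \right)} = \left(\frac{1}{8 \left(-4\right)}\right)^{2} = \left(\frac{1}{8} \left(- \frac{1}{4}\right)\right)^{2} = \left(- \frac{1}{32}\right)^{2} = \frac{1}{1024}$)
$\left(V{\left(\frac{1}{0 + p{\left(5 \right)}} \right)} - 18\right)^{2} = \left(\frac{1}{1024} - 18\right)^{2} = \left(- \frac{18431}{1024}\right)^{2} = \frac{339701761}{1048576}$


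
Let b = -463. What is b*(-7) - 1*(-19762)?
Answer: 23003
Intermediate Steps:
b*(-7) - 1*(-19762) = -463*(-7) - 1*(-19762) = 3241 + 19762 = 23003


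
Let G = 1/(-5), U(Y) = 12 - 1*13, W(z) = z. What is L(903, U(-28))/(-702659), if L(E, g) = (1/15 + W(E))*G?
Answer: 13546/52699425 ≈ 0.00025704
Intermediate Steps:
U(Y) = -1 (U(Y) = 12 - 13 = -1)
G = -⅕ ≈ -0.20000
L(E, g) = -1/75 - E/5 (L(E, g) = (1/15 + E)*(-⅕) = -1/75 - E/5)
L(903, U(-28))/(-702659) = (-1/75 - ⅕*903)/(-702659) = (-1/75 - 903/5)*(-1/702659) = -13546/75*(-1/702659) = 13546/52699425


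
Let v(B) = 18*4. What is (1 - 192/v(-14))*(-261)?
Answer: 435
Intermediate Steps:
v(B) = 72
(1 - 192/v(-14))*(-261) = (1 - 192/72)*(-261) = (1 - 192*1/72)*(-261) = (1 - 8/3)*(-261) = -5/3*(-261) = 435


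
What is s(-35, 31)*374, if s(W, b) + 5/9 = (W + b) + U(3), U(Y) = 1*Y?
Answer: -5236/9 ≈ -581.78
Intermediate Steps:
U(Y) = Y
s(W, b) = 22/9 + W + b (s(W, b) = -5/9 + ((W + b) + 3) = -5/9 + (3 + W + b) = 22/9 + W + b)
s(-35, 31)*374 = (22/9 - 35 + 31)*374 = -14/9*374 = -5236/9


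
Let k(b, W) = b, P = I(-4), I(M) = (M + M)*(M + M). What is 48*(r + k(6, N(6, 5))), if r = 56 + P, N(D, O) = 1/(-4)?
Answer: 6048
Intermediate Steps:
N(D, O) = -¼
I(M) = 4*M² (I(M) = (2*M)*(2*M) = 4*M²)
P = 64 (P = 4*(-4)² = 4*16 = 64)
r = 120 (r = 56 + 64 = 120)
48*(r + k(6, N(6, 5))) = 48*(120 + 6) = 48*126 = 6048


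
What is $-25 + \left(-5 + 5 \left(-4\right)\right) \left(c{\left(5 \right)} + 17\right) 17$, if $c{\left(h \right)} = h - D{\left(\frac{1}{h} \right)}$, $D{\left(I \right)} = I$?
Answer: $-9290$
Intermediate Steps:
$c{\left(h \right)} = h - \frac{1}{h}$
$-25 + \left(-5 + 5 \left(-4\right)\right) \left(c{\left(5 \right)} + 17\right) 17 = -25 + \left(-5 + 5 \left(-4\right)\right) \left(\left(5 - \frac{1}{5}\right) + 17\right) 17 = -25 + \left(-5 - 20\right) \left(\left(5 - \frac{1}{5}\right) + 17\right) 17 = -25 + - 25 \left(\left(5 - \frac{1}{5}\right) + 17\right) 17 = -25 + - 25 \left(\frac{24}{5} + 17\right) 17 = -25 + \left(-25\right) \frac{109}{5} \cdot 17 = -25 - 9265 = -9290$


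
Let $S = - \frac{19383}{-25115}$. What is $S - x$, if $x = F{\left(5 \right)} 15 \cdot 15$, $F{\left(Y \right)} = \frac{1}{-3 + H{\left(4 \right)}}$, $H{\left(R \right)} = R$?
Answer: $- \frac{5631492}{25115} \approx -224.23$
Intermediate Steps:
$F{\left(Y \right)} = 1$ ($F{\left(Y \right)} = \frac{1}{-3 + 4} = 1^{-1} = 1$)
$S = \frac{19383}{25115}$ ($S = \left(-19383\right) \left(- \frac{1}{25115}\right) = \frac{19383}{25115} \approx 0.77177$)
$x = 225$ ($x = 1 \cdot 15 \cdot 15 = 15 \cdot 15 = 225$)
$S - x = \frac{19383}{25115} - 225 = - \frac{5631492}{25115}$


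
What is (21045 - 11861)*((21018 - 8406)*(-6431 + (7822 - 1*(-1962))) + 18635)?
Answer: 388544466464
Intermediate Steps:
(21045 - 11861)*((21018 - 8406)*(-6431 + (7822 - 1*(-1962))) + 18635) = 9184*(12612*(-6431 + (7822 + 1962)) + 18635) = 9184*(12612*(-6431 + 9784) + 18635) = 9184*(12612*3353 + 18635) = 9184*(42288036 + 18635) = 9184*42306671 = 388544466464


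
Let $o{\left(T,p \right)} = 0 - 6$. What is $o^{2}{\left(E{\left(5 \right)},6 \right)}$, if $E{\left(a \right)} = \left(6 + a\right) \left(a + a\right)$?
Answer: $36$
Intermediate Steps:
$E{\left(a \right)} = 2 a \left(6 + a\right)$ ($E{\left(a \right)} = \left(6 + a\right) 2 a = 2 a \left(6 + a\right)$)
$o{\left(T,p \right)} = -6$ ($o{\left(T,p \right)} = 0 - 6 = -6$)
$o^{2}{\left(E{\left(5 \right)},6 \right)} = \left(-6\right)^{2} = 36$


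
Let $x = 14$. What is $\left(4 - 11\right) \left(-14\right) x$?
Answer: $1372$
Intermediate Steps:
$\left(4 - 11\right) \left(-14\right) x = \left(4 - 11\right) \left(-14\right) 14 = \left(-7\right) \left(-14\right) 14 = 98 \cdot 14 = 1372$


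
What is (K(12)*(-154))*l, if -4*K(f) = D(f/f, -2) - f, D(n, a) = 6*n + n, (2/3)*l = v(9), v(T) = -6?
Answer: 3465/2 ≈ 1732.5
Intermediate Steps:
l = -9 (l = (3/2)*(-6) = -9)
D(n, a) = 7*n
K(f) = -7/4 + f/4 (K(f) = -(7*(f/f) - f)/4 = -(7*1 - f)/4 = -(7 - f)/4 = -7/4 + f/4)
(K(12)*(-154))*l = ((-7/4 + (1/4)*12)*(-154))*(-9) = ((-7/4 + 3)*(-154))*(-9) = ((5/4)*(-154))*(-9) = -385/2*(-9) = 3465/2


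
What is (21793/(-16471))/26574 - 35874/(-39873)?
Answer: 5233731182369/5817475405014 ≈ 0.89966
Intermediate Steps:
(21793/(-16471))/26574 - 35874/(-39873) = (21793*(-1/16471))*(1/26574) - 35874*(-1/39873) = -21793/16471*1/26574 + 11958/13291 = -21793/437700354 + 11958/13291 = 5233731182369/5817475405014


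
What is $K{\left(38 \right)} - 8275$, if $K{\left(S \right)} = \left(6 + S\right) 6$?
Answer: $-8011$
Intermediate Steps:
$K{\left(S \right)} = 36 + 6 S$
$K{\left(38 \right)} - 8275 = \left(36 + 6 \cdot 38\right) - 8275 = \left(36 + 228\right) - 8275 = 264 - 8275 = -8011$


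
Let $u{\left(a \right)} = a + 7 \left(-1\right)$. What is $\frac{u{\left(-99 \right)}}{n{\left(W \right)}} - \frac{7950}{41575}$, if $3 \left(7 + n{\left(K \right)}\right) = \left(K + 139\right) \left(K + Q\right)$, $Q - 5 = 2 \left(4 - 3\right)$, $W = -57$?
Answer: $- \frac{781644}{6853223} \approx -0.11405$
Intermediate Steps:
$Q = 7$ ($Q = 5 + 2 \left(4 - 3\right) = 5 + 2 \cdot 1 = 5 + 2 = 7$)
$u{\left(a \right)} = -7 + a$ ($u{\left(a \right)} = a - 7 = -7 + a$)
$n{\left(K \right)} = -7 + \frac{\left(7 + K\right) \left(139 + K\right)}{3}$ ($n{\left(K \right)} = -7 + \frac{\left(K + 139\right) \left(K + 7\right)}{3} = -7 + \frac{\left(139 + K\right) \left(7 + K\right)}{3} = -7 + \frac{\left(7 + K\right) \left(139 + K\right)}{3}$)
$\frac{u{\left(-99 \right)}}{n{\left(W \right)}} - \frac{7950}{41575} = \frac{-7 - 99}{\frac{952}{3} + \frac{\left(-57\right)^{2}}{3} + \frac{146}{3} \left(-57\right)} - \frac{7950}{41575} = - \frac{106}{\frac{952}{3} + \frac{1}{3} \cdot 3249 - 2774} - \frac{318}{1663} = - \frac{106}{\frac{952}{3} + 1083 - 2774} - \frac{318}{1663} = - \frac{106}{- \frac{4121}{3}} - \frac{318}{1663} = \left(-106\right) \left(- \frac{3}{4121}\right) - \frac{318}{1663} = \frac{318}{4121} - \frac{318}{1663} = - \frac{781644}{6853223}$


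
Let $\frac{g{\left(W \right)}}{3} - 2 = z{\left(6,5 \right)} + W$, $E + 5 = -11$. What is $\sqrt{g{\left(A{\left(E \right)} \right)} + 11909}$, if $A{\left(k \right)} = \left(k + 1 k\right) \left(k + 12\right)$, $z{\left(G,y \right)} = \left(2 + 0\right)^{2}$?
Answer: $\sqrt{12311} \approx 110.95$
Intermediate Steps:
$E = -16$ ($E = -5 - 11 = -16$)
$z{\left(G,y \right)} = 4$ ($z{\left(G,y \right)} = 2^{2} = 4$)
$A{\left(k \right)} = 2 k \left(12 + k\right)$ ($A{\left(k \right)} = \left(k + k\right) \left(12 + k\right) = 2 k \left(12 + k\right)$)
$g{\left(W \right)} = 18 + 3 W$ ($g{\left(W \right)} = 6 + 3 \left(4 + W\right) = 6 + \left(12 + 3 W\right) = 18 + 3 W$)
$\sqrt{g{\left(A{\left(E \right)} \right)} + 11909} = \sqrt{\left(18 + 3 \cdot 2 \left(-16\right) \left(12 - 16\right)\right) + 11909} = \sqrt{\left(18 + 3 \cdot 2 \left(-16\right) \left(-4\right)\right) + 11909} = \sqrt{\left(18 + 3 \cdot 128\right) + 11909} = \sqrt{\left(18 + 384\right) + 11909} = \sqrt{402 + 11909} = \sqrt{12311}$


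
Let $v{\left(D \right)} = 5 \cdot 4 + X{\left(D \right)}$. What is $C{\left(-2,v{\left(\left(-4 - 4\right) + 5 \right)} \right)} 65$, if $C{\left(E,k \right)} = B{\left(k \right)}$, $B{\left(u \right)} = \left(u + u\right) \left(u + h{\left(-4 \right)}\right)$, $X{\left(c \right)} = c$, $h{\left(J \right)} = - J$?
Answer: $46410$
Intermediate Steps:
$B{\left(u \right)} = 2 u \left(4 + u\right)$ ($B{\left(u \right)} = \left(u + u\right) \left(u - -4\right) = 2 u \left(u + 4\right) = 2 u \left(4 + u\right)$)
$v{\left(D \right)} = 20 + D$ ($v{\left(D \right)} = 5 \cdot 4 + D = 20 + D$)
$C{\left(E,k \right)} = 2 k \left(4 + k\right)$
$C{\left(-2,v{\left(\left(-4 - 4\right) + 5 \right)} \right)} 65 = 2 \left(20 + \left(\left(-4 - 4\right) + 5\right)\right) \left(4 + \left(20 + \left(\left(-4 - 4\right) + 5\right)\right)\right) 65 = 2 \left(20 + \left(-8 + 5\right)\right) \left(4 + \left(20 + \left(-8 + 5\right)\right)\right) 65 = 2 \left(20 - 3\right) \left(4 + \left(20 - 3\right)\right) 65 = 2 \cdot 17 \left(4 + 17\right) 65 = 2 \cdot 17 \cdot 21 \cdot 65 = 714 \cdot 65 = 46410$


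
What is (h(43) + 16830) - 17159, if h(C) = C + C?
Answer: -243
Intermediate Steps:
h(C) = 2*C
(h(43) + 16830) - 17159 = (2*43 + 16830) - 17159 = (86 + 16830) - 17159 = 16916 - 17159 = -243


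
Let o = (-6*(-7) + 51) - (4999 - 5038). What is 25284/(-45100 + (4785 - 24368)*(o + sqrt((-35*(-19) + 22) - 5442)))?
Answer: -66498335904/8740708005331 + 495136572*I*sqrt(4755)/8740708005331 ≈ -0.0076079 + 0.0039062*I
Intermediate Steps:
o = 132 (o = (42 + 51) - 1*(-39) = 93 + 39 = 132)
25284/(-45100 + (4785 - 24368)*(o + sqrt((-35*(-19) + 22) - 5442))) = 25284/(-45100 + (4785 - 24368)*(132 + sqrt((-35*(-19) + 22) - 5442))) = 25284/(-45100 - 19583*(132 + sqrt((665 + 22) - 5442))) = 25284/(-45100 - 19583*(132 + sqrt(687 - 5442))) = 25284/(-45100 - 19583*(132 + sqrt(-4755))) = 25284/(-45100 - 19583*(132 + I*sqrt(4755))) = 25284/(-45100 + (-2584956 - 19583*I*sqrt(4755))) = 25284/(-2630056 - 19583*I*sqrt(4755))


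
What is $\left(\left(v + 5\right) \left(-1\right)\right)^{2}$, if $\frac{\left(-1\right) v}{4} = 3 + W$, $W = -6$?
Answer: $289$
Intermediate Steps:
$v = 12$ ($v = - 4 \left(3 - 6\right) = \left(-4\right) \left(-3\right) = 12$)
$\left(\left(v + 5\right) \left(-1\right)\right)^{2} = \left(\left(12 + 5\right) \left(-1\right)\right)^{2} = \left(17 \left(-1\right)\right)^{2} = \left(-17\right)^{2} = 289$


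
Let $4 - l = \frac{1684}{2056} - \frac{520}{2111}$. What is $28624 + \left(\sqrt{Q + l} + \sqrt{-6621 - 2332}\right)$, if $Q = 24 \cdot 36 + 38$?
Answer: $28624 + \frac{\sqrt{1065997709828542}}{1085054} + i \sqrt{8953} \approx 28654.0 + 94.62 i$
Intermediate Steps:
$l = \frac{3718765}{1085054}$ ($l = 4 - \left(\frac{1684}{2056} - \frac{520}{2111}\right) = 4 - \left(1684 \cdot \frac{1}{2056} - \frac{520}{2111}\right) = 4 - \left(\frac{421}{514} - \frac{520}{2111}\right) = 4 - \frac{621451}{1085054} = \frac{3718765}{1085054} \approx 3.4273$)
$Q = 902$ ($Q = 864 + 38 = 902$)
$28624 + \left(\sqrt{Q + l} + \sqrt{-6621 - 2332}\right) = 28624 + \left(\sqrt{902 + \frac{3718765}{1085054}} + \sqrt{-6621 - 2332}\right) = 28624 + \left(\sqrt{\frac{982437473}{1085054}} + \sqrt{-8953}\right) = 28624 + \left(\frac{\sqrt{1065997709828542}}{1085054} + i \sqrt{8953}\right) = 28624 + \frac{\sqrt{1065997709828542}}{1085054} + i \sqrt{8953}$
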